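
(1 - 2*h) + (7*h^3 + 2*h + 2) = 7*h^3 + 3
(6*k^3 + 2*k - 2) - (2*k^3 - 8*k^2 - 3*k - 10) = 4*k^3 + 8*k^2 + 5*k + 8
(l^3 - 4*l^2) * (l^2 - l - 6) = l^5 - 5*l^4 - 2*l^3 + 24*l^2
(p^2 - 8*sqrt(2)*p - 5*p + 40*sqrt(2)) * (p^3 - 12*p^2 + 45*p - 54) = p^5 - 17*p^4 - 8*sqrt(2)*p^4 + 105*p^3 + 136*sqrt(2)*p^3 - 840*sqrt(2)*p^2 - 279*p^2 + 270*p + 2232*sqrt(2)*p - 2160*sqrt(2)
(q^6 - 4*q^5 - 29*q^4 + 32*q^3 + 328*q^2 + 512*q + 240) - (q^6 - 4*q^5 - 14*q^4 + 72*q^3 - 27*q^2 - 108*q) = -15*q^4 - 40*q^3 + 355*q^2 + 620*q + 240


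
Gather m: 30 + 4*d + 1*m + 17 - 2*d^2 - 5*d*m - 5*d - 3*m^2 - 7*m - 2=-2*d^2 - d - 3*m^2 + m*(-5*d - 6) + 45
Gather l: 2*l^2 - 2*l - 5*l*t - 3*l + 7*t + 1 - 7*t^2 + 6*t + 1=2*l^2 + l*(-5*t - 5) - 7*t^2 + 13*t + 2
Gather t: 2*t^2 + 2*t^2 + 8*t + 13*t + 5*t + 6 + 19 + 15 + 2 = 4*t^2 + 26*t + 42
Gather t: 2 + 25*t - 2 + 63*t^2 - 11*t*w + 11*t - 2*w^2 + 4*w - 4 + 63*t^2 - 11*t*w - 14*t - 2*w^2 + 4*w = 126*t^2 + t*(22 - 22*w) - 4*w^2 + 8*w - 4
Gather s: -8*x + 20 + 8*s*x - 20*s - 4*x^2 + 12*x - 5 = s*(8*x - 20) - 4*x^2 + 4*x + 15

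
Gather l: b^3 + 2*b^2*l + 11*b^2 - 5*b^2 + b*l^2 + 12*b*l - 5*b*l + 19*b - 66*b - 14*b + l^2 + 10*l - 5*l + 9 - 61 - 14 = b^3 + 6*b^2 - 61*b + l^2*(b + 1) + l*(2*b^2 + 7*b + 5) - 66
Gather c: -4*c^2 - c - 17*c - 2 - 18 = -4*c^2 - 18*c - 20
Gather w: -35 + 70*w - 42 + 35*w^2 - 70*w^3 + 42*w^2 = -70*w^3 + 77*w^2 + 70*w - 77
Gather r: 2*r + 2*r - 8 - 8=4*r - 16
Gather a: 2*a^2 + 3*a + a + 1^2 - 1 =2*a^2 + 4*a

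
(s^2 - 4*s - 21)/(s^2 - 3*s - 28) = (s + 3)/(s + 4)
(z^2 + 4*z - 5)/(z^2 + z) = (z^2 + 4*z - 5)/(z*(z + 1))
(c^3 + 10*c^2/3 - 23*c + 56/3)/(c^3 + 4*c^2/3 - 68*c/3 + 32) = (c^2 + 6*c - 7)/(c^2 + 4*c - 12)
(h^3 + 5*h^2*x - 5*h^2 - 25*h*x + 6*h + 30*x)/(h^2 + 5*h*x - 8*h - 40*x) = (h^2 - 5*h + 6)/(h - 8)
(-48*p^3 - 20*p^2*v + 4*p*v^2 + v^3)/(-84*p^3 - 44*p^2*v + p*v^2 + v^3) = (4*p - v)/(7*p - v)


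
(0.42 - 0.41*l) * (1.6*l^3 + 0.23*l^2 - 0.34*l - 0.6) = -0.656*l^4 + 0.5777*l^3 + 0.236*l^2 + 0.1032*l - 0.252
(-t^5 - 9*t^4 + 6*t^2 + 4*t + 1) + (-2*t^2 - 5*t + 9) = -t^5 - 9*t^4 + 4*t^2 - t + 10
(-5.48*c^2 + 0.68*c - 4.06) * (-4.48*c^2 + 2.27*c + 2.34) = 24.5504*c^4 - 15.486*c^3 + 6.9092*c^2 - 7.625*c - 9.5004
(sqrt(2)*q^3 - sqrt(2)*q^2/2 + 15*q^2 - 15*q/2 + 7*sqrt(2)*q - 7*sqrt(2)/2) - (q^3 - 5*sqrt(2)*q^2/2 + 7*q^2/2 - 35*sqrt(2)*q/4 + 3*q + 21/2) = -q^3 + sqrt(2)*q^3 + 2*sqrt(2)*q^2 + 23*q^2/2 - 21*q/2 + 63*sqrt(2)*q/4 - 21/2 - 7*sqrt(2)/2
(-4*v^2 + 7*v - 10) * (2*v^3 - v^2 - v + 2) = -8*v^5 + 18*v^4 - 23*v^3 - 5*v^2 + 24*v - 20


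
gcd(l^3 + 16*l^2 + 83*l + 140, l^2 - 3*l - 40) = l + 5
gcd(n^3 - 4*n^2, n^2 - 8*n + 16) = n - 4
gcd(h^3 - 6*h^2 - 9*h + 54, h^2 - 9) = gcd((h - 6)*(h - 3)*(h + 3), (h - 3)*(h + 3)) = h^2 - 9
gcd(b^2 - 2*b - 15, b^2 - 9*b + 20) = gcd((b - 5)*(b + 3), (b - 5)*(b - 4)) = b - 5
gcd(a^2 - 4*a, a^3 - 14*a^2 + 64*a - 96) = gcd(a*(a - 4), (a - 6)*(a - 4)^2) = a - 4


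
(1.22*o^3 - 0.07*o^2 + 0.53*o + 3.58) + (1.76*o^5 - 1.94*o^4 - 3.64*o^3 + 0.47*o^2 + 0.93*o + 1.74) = 1.76*o^5 - 1.94*o^4 - 2.42*o^3 + 0.4*o^2 + 1.46*o + 5.32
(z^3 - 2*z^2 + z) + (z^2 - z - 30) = z^3 - z^2 - 30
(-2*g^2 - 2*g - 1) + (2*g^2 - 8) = -2*g - 9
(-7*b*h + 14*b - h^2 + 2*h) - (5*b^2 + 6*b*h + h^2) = -5*b^2 - 13*b*h + 14*b - 2*h^2 + 2*h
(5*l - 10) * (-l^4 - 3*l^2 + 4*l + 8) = -5*l^5 + 10*l^4 - 15*l^3 + 50*l^2 - 80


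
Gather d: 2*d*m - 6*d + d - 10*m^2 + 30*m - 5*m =d*(2*m - 5) - 10*m^2 + 25*m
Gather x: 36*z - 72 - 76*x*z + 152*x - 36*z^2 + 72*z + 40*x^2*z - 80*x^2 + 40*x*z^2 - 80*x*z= x^2*(40*z - 80) + x*(40*z^2 - 156*z + 152) - 36*z^2 + 108*z - 72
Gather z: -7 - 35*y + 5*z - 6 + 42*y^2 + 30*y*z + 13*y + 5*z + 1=42*y^2 - 22*y + z*(30*y + 10) - 12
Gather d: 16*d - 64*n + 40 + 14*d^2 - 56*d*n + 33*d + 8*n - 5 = 14*d^2 + d*(49 - 56*n) - 56*n + 35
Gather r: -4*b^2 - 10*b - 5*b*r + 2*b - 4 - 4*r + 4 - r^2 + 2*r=-4*b^2 - 8*b - r^2 + r*(-5*b - 2)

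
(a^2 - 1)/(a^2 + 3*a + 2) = (a - 1)/(a + 2)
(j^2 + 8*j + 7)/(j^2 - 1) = (j + 7)/(j - 1)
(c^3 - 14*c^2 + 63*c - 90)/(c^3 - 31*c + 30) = (c^2 - 9*c + 18)/(c^2 + 5*c - 6)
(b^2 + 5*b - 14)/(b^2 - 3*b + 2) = (b + 7)/(b - 1)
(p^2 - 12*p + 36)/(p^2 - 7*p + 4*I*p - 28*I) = (p^2 - 12*p + 36)/(p^2 + p*(-7 + 4*I) - 28*I)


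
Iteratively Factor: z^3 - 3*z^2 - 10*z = (z)*(z^2 - 3*z - 10) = z*(z + 2)*(z - 5)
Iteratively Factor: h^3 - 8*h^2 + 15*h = (h - 3)*(h^2 - 5*h) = (h - 5)*(h - 3)*(h)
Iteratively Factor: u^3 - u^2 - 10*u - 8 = (u + 1)*(u^2 - 2*u - 8) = (u - 4)*(u + 1)*(u + 2)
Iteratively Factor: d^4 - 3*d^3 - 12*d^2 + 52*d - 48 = (d - 3)*(d^3 - 12*d + 16) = (d - 3)*(d + 4)*(d^2 - 4*d + 4) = (d - 3)*(d - 2)*(d + 4)*(d - 2)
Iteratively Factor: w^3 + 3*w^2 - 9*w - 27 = (w + 3)*(w^2 - 9) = (w - 3)*(w + 3)*(w + 3)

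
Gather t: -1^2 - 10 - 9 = -20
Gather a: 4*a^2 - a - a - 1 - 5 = 4*a^2 - 2*a - 6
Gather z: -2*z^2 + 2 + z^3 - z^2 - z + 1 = z^3 - 3*z^2 - z + 3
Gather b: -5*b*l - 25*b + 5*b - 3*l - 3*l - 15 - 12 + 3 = b*(-5*l - 20) - 6*l - 24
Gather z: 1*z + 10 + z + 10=2*z + 20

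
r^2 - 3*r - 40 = (r - 8)*(r + 5)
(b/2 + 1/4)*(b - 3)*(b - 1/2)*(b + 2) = b^4/2 - b^3/2 - 25*b^2/8 + b/8 + 3/4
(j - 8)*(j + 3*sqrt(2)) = j^2 - 8*j + 3*sqrt(2)*j - 24*sqrt(2)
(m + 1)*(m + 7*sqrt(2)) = m^2 + m + 7*sqrt(2)*m + 7*sqrt(2)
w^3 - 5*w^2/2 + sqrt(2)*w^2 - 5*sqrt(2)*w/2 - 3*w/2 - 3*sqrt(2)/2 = (w - 3)*(w + 1/2)*(w + sqrt(2))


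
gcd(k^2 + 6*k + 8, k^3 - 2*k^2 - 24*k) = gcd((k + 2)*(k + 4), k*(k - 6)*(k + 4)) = k + 4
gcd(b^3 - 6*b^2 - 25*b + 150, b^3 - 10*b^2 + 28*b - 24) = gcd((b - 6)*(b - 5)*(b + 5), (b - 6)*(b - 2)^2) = b - 6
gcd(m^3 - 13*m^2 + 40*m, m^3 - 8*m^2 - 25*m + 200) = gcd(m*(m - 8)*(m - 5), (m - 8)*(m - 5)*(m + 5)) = m^2 - 13*m + 40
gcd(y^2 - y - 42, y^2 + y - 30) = y + 6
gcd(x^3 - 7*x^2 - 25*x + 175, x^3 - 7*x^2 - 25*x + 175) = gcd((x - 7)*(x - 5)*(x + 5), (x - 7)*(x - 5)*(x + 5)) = x^3 - 7*x^2 - 25*x + 175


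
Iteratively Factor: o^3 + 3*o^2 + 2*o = (o)*(o^2 + 3*o + 2) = o*(o + 1)*(o + 2)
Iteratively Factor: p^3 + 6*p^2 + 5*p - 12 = (p + 4)*(p^2 + 2*p - 3) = (p + 3)*(p + 4)*(p - 1)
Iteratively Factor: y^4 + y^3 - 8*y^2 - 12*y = (y + 2)*(y^3 - y^2 - 6*y) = y*(y + 2)*(y^2 - y - 6) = y*(y + 2)^2*(y - 3)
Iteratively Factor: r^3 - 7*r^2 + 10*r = (r)*(r^2 - 7*r + 10) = r*(r - 5)*(r - 2)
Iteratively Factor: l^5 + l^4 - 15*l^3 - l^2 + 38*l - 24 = (l - 1)*(l^4 + 2*l^3 - 13*l^2 - 14*l + 24) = (l - 1)*(l + 4)*(l^3 - 2*l^2 - 5*l + 6) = (l - 3)*(l - 1)*(l + 4)*(l^2 + l - 2) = (l - 3)*(l - 1)*(l + 2)*(l + 4)*(l - 1)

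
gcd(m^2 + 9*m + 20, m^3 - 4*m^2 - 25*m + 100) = m + 5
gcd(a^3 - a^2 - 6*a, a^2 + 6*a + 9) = 1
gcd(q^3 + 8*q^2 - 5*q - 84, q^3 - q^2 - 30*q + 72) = q - 3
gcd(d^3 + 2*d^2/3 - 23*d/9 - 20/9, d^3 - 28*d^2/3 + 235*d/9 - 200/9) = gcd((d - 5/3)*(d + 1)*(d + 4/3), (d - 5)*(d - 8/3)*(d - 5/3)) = d - 5/3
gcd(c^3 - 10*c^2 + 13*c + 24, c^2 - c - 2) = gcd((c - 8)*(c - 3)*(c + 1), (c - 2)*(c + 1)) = c + 1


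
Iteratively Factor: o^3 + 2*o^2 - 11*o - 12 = (o - 3)*(o^2 + 5*o + 4) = (o - 3)*(o + 4)*(o + 1)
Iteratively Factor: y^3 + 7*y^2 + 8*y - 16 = (y - 1)*(y^2 + 8*y + 16) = (y - 1)*(y + 4)*(y + 4)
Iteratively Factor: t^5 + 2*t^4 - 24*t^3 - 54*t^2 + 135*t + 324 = (t + 3)*(t^4 - t^3 - 21*t^2 + 9*t + 108) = (t + 3)^2*(t^3 - 4*t^2 - 9*t + 36) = (t - 4)*(t + 3)^2*(t^2 - 9) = (t - 4)*(t - 3)*(t + 3)^2*(t + 3)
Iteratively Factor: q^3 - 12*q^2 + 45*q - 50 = (q - 5)*(q^2 - 7*q + 10) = (q - 5)^2*(q - 2)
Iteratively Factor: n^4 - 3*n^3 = (n)*(n^3 - 3*n^2) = n*(n - 3)*(n^2) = n^2*(n - 3)*(n)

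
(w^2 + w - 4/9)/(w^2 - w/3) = (w + 4/3)/w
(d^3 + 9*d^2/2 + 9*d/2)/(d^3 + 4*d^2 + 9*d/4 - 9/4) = 2*d/(2*d - 1)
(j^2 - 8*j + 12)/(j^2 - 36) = (j - 2)/(j + 6)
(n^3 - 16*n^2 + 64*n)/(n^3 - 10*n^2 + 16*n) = (n - 8)/(n - 2)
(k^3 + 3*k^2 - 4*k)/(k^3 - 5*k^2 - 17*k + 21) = k*(k + 4)/(k^2 - 4*k - 21)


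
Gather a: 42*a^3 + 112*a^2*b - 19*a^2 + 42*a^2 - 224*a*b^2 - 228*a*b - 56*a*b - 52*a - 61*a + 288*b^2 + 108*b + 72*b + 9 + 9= 42*a^3 + a^2*(112*b + 23) + a*(-224*b^2 - 284*b - 113) + 288*b^2 + 180*b + 18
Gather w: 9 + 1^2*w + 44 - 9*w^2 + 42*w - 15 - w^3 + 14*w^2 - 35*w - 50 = -w^3 + 5*w^2 + 8*w - 12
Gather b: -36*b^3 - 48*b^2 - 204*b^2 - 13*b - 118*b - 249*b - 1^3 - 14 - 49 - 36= -36*b^3 - 252*b^2 - 380*b - 100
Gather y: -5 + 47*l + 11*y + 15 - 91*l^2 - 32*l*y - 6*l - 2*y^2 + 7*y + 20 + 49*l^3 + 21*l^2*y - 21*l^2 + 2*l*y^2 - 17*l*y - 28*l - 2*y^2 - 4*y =49*l^3 - 112*l^2 + 13*l + y^2*(2*l - 4) + y*(21*l^2 - 49*l + 14) + 30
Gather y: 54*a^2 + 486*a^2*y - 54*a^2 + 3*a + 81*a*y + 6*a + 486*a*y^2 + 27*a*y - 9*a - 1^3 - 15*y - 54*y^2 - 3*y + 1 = y^2*(486*a - 54) + y*(486*a^2 + 108*a - 18)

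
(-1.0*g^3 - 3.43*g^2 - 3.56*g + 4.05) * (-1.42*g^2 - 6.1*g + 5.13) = 1.42*g^5 + 10.9706*g^4 + 20.8482*g^3 - 1.6309*g^2 - 42.9678*g + 20.7765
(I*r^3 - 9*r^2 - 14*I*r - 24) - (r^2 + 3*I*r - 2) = I*r^3 - 10*r^2 - 17*I*r - 22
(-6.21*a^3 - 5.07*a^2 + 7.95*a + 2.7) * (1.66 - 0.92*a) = 5.7132*a^4 - 5.6442*a^3 - 15.7302*a^2 + 10.713*a + 4.482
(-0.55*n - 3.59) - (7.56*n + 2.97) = -8.11*n - 6.56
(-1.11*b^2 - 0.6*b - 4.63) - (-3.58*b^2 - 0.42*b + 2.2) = 2.47*b^2 - 0.18*b - 6.83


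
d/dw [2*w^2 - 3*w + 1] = 4*w - 3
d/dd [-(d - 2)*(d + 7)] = -2*d - 5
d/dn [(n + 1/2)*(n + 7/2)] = 2*n + 4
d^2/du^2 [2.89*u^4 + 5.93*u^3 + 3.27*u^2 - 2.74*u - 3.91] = 34.68*u^2 + 35.58*u + 6.54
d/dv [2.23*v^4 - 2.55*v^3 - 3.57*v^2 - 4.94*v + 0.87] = 8.92*v^3 - 7.65*v^2 - 7.14*v - 4.94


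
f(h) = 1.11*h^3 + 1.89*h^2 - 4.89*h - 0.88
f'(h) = 3.33*h^2 + 3.78*h - 4.89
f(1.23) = -1.97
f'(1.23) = 4.80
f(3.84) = 71.06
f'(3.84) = 58.73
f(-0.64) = 2.73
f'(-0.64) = -5.95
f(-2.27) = 6.98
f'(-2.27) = 3.69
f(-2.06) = 7.51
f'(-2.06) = 1.45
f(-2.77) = 3.58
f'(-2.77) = 10.19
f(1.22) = -2.02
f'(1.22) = 4.68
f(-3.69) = -12.87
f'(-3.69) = 26.50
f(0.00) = -0.88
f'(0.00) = -4.89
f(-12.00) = -1588.12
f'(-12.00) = 429.27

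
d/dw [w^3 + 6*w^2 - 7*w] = 3*w^2 + 12*w - 7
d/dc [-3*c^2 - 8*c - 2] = -6*c - 8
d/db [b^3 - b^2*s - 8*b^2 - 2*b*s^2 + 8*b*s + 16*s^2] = 3*b^2 - 2*b*s - 16*b - 2*s^2 + 8*s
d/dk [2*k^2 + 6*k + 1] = 4*k + 6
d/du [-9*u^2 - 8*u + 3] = -18*u - 8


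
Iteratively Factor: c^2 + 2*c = (c + 2)*(c)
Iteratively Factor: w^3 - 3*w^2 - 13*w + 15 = (w + 3)*(w^2 - 6*w + 5) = (w - 1)*(w + 3)*(w - 5)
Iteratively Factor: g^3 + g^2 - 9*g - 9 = (g + 3)*(g^2 - 2*g - 3) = (g + 1)*(g + 3)*(g - 3)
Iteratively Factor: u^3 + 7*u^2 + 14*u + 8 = (u + 4)*(u^2 + 3*u + 2) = (u + 2)*(u + 4)*(u + 1)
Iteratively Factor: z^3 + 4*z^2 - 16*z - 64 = (z + 4)*(z^2 - 16) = (z - 4)*(z + 4)*(z + 4)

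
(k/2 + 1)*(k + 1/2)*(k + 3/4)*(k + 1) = k^4/2 + 17*k^3/8 + 49*k^2/16 + 29*k/16 + 3/8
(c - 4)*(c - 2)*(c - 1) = c^3 - 7*c^2 + 14*c - 8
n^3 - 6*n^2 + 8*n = n*(n - 4)*(n - 2)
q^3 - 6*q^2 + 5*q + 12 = (q - 4)*(q - 3)*(q + 1)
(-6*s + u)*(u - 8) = -6*s*u + 48*s + u^2 - 8*u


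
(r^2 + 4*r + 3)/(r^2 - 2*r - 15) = (r + 1)/(r - 5)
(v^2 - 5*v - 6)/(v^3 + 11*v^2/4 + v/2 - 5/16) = 16*(v^2 - 5*v - 6)/(16*v^3 + 44*v^2 + 8*v - 5)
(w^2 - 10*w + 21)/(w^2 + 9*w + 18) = (w^2 - 10*w + 21)/(w^2 + 9*w + 18)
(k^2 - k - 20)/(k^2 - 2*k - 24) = (k - 5)/(k - 6)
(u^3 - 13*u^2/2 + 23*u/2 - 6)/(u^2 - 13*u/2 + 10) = (2*u^2 - 5*u + 3)/(2*u - 5)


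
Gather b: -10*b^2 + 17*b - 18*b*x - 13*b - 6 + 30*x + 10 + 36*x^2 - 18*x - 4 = -10*b^2 + b*(4 - 18*x) + 36*x^2 + 12*x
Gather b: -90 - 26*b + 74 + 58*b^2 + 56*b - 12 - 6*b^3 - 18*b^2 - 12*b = -6*b^3 + 40*b^2 + 18*b - 28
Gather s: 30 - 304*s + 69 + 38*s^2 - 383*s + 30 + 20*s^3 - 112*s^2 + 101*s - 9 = 20*s^3 - 74*s^2 - 586*s + 120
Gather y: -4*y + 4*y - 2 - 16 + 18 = 0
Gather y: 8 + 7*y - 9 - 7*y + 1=0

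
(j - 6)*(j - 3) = j^2 - 9*j + 18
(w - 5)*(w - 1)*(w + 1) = w^3 - 5*w^2 - w + 5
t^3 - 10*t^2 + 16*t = t*(t - 8)*(t - 2)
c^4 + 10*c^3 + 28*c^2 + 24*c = c*(c + 2)^2*(c + 6)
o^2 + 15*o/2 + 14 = (o + 7/2)*(o + 4)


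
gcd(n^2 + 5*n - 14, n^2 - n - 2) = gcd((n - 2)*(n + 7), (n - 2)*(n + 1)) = n - 2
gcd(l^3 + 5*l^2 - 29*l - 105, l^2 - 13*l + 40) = l - 5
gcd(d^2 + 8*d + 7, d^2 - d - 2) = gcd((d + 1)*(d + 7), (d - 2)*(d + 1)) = d + 1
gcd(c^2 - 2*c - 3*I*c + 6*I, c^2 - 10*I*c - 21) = c - 3*I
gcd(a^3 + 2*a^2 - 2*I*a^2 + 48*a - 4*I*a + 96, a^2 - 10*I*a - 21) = 1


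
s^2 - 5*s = s*(s - 5)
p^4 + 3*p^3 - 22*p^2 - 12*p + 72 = (p - 3)*(p - 2)*(p + 2)*(p + 6)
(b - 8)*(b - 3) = b^2 - 11*b + 24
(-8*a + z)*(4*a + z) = -32*a^2 - 4*a*z + z^2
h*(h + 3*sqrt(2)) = h^2 + 3*sqrt(2)*h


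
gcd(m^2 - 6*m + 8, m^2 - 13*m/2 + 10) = m - 4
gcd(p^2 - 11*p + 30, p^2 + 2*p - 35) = p - 5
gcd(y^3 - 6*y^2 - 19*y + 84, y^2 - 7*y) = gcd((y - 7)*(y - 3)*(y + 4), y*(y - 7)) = y - 7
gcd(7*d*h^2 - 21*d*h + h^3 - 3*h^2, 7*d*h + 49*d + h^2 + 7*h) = 7*d + h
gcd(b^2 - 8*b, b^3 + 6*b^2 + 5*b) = b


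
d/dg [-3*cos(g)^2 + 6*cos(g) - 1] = 6*(cos(g) - 1)*sin(g)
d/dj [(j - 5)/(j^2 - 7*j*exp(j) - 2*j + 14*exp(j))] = (j^2 - 7*j*exp(j) - 2*j + (j - 5)*(7*j*exp(j) - 2*j - 7*exp(j) + 2) + 14*exp(j))/(j^2 - 7*j*exp(j) - 2*j + 14*exp(j))^2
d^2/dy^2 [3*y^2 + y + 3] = 6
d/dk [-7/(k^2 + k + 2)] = 7*(2*k + 1)/(k^2 + k + 2)^2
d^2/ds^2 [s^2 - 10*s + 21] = 2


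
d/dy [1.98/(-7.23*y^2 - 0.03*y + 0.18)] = (28.6308*y + 0.0594)/(7.23*y^2 + 0.03*y - 0.18)^2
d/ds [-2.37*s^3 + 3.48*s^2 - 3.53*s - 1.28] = -7.11*s^2 + 6.96*s - 3.53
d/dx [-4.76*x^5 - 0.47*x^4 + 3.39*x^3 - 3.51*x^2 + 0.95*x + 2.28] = -23.8*x^4 - 1.88*x^3 + 10.17*x^2 - 7.02*x + 0.95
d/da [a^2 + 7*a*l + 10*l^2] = 2*a + 7*l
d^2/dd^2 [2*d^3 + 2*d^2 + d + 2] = 12*d + 4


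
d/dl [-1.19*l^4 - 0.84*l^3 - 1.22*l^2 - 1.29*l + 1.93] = -4.76*l^3 - 2.52*l^2 - 2.44*l - 1.29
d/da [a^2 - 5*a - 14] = 2*a - 5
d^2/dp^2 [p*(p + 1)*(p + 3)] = 6*p + 8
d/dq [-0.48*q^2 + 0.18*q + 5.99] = 0.18 - 0.96*q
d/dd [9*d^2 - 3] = 18*d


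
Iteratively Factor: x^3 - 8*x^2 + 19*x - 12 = (x - 1)*(x^2 - 7*x + 12) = (x - 3)*(x - 1)*(x - 4)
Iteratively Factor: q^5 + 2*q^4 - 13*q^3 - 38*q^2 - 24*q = (q)*(q^4 + 2*q^3 - 13*q^2 - 38*q - 24) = q*(q + 3)*(q^3 - q^2 - 10*q - 8) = q*(q - 4)*(q + 3)*(q^2 + 3*q + 2) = q*(q - 4)*(q + 2)*(q + 3)*(q + 1)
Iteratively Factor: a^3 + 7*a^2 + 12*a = (a)*(a^2 + 7*a + 12) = a*(a + 3)*(a + 4)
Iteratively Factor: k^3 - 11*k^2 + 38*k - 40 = (k - 2)*(k^2 - 9*k + 20) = (k - 4)*(k - 2)*(k - 5)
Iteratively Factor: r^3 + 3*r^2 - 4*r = (r)*(r^2 + 3*r - 4) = r*(r - 1)*(r + 4)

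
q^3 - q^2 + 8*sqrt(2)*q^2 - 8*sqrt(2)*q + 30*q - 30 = (q - 1)*(q + 3*sqrt(2))*(q + 5*sqrt(2))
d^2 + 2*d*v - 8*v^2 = (d - 2*v)*(d + 4*v)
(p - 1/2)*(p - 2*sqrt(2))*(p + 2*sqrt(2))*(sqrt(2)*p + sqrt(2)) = sqrt(2)*p^4 + sqrt(2)*p^3/2 - 17*sqrt(2)*p^2/2 - 4*sqrt(2)*p + 4*sqrt(2)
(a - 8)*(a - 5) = a^2 - 13*a + 40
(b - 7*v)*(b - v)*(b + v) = b^3 - 7*b^2*v - b*v^2 + 7*v^3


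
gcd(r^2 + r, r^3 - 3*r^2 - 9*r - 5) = r + 1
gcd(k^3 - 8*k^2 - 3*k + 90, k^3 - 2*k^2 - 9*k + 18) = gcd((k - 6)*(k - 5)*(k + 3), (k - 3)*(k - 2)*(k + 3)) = k + 3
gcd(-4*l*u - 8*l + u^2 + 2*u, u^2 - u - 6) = u + 2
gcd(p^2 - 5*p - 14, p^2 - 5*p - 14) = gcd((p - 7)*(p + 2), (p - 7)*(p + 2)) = p^2 - 5*p - 14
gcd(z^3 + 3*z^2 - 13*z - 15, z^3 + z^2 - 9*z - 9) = z^2 - 2*z - 3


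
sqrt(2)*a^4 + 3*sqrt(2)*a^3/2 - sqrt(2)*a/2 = a*(a - 1/2)*(a + 1)*(sqrt(2)*a + sqrt(2))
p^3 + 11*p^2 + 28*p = p*(p + 4)*(p + 7)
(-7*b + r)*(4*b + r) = -28*b^2 - 3*b*r + r^2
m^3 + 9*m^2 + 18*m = m*(m + 3)*(m + 6)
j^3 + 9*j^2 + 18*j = j*(j + 3)*(j + 6)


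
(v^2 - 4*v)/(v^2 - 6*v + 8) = v/(v - 2)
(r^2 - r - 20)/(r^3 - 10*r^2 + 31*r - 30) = (r + 4)/(r^2 - 5*r + 6)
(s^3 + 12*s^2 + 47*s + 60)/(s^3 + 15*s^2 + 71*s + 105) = (s + 4)/(s + 7)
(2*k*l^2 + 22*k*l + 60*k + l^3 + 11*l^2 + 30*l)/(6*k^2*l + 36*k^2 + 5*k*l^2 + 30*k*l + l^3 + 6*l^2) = (l + 5)/(3*k + l)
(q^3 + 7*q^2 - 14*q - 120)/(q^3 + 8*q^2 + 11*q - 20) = (q^2 + 2*q - 24)/(q^2 + 3*q - 4)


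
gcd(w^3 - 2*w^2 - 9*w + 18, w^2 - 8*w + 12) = w - 2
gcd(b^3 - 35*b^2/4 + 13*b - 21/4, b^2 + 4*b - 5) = b - 1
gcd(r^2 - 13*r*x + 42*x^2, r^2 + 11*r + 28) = 1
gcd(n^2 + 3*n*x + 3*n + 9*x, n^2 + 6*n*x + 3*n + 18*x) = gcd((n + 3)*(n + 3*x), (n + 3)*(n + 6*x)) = n + 3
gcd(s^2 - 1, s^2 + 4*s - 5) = s - 1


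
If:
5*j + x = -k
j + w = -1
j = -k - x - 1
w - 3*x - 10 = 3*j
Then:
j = 1/4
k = 11/4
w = -5/4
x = -4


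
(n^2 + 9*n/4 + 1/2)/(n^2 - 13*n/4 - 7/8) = 2*(n + 2)/(2*n - 7)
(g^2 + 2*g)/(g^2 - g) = (g + 2)/(g - 1)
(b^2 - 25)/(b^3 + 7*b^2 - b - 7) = (b^2 - 25)/(b^3 + 7*b^2 - b - 7)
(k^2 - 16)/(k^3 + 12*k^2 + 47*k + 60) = (k - 4)/(k^2 + 8*k + 15)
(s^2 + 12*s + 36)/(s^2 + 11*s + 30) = (s + 6)/(s + 5)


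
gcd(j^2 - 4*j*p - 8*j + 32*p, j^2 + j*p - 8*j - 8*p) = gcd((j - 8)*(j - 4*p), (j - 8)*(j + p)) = j - 8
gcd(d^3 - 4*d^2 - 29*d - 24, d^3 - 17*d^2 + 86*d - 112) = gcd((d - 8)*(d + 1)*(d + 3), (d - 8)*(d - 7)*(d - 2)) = d - 8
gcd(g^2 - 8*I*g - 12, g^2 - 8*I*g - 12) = g^2 - 8*I*g - 12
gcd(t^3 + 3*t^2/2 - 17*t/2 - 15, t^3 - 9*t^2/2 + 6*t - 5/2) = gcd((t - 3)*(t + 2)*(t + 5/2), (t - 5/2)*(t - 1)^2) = 1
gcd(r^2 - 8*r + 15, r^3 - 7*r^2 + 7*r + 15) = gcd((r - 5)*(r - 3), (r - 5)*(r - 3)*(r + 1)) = r^2 - 8*r + 15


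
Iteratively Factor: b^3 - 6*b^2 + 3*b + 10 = (b + 1)*(b^2 - 7*b + 10) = (b - 2)*(b + 1)*(b - 5)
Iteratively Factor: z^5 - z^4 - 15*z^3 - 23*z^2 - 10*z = (z + 1)*(z^4 - 2*z^3 - 13*z^2 - 10*z) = (z + 1)*(z + 2)*(z^3 - 4*z^2 - 5*z) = (z - 5)*(z + 1)*(z + 2)*(z^2 + z) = z*(z - 5)*(z + 1)*(z + 2)*(z + 1)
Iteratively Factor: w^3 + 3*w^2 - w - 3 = (w - 1)*(w^2 + 4*w + 3) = (w - 1)*(w + 1)*(w + 3)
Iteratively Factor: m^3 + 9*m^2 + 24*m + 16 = (m + 4)*(m^2 + 5*m + 4) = (m + 4)^2*(m + 1)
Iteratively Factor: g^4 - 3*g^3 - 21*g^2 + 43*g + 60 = (g - 3)*(g^3 - 21*g - 20) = (g - 5)*(g - 3)*(g^2 + 5*g + 4) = (g - 5)*(g - 3)*(g + 4)*(g + 1)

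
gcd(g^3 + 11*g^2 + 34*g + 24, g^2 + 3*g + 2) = g + 1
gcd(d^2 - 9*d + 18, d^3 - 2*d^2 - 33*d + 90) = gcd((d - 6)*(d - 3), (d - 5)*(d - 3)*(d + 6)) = d - 3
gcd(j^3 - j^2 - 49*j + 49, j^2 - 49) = j^2 - 49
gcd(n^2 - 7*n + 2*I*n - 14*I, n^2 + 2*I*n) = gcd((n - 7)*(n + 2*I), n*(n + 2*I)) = n + 2*I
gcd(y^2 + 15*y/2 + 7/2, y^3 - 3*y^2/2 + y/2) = 1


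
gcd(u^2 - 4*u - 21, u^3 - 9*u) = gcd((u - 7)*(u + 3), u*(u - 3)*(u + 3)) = u + 3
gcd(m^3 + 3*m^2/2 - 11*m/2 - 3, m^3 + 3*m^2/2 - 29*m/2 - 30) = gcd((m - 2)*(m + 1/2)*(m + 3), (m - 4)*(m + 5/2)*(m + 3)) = m + 3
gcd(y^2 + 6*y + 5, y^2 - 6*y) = 1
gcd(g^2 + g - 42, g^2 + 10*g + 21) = g + 7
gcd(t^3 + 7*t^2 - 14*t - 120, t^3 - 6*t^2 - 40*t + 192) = t^2 + 2*t - 24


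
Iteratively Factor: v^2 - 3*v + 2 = (v - 2)*(v - 1)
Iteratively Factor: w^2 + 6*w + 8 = (w + 4)*(w + 2)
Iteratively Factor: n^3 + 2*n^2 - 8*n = (n - 2)*(n^2 + 4*n) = n*(n - 2)*(n + 4)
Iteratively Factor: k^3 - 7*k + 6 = (k - 2)*(k^2 + 2*k - 3) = (k - 2)*(k + 3)*(k - 1)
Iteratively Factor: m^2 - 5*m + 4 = (m - 1)*(m - 4)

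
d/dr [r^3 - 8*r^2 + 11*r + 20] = 3*r^2 - 16*r + 11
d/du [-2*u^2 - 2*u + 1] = -4*u - 2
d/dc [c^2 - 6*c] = 2*c - 6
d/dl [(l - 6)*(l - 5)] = 2*l - 11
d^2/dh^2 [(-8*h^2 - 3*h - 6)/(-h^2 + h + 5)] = 2*(11*h^3 + 138*h^2 + 27*h + 221)/(h^6 - 3*h^5 - 12*h^4 + 29*h^3 + 60*h^2 - 75*h - 125)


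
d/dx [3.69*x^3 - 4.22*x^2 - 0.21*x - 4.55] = 11.07*x^2 - 8.44*x - 0.21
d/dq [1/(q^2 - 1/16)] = -512*q/(16*q^2 - 1)^2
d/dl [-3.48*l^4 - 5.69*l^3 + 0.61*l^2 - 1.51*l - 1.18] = -13.92*l^3 - 17.07*l^2 + 1.22*l - 1.51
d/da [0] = 0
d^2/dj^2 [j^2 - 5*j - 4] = 2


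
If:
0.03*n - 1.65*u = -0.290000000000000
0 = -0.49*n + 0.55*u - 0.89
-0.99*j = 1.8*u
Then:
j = -0.26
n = -1.65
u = 0.15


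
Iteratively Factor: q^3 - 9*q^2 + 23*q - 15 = (q - 5)*(q^2 - 4*q + 3) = (q - 5)*(q - 1)*(q - 3)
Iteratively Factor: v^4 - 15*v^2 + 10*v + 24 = (v - 3)*(v^3 + 3*v^2 - 6*v - 8) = (v - 3)*(v + 1)*(v^2 + 2*v - 8) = (v - 3)*(v + 1)*(v + 4)*(v - 2)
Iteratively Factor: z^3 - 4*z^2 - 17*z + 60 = (z - 3)*(z^2 - z - 20) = (z - 3)*(z + 4)*(z - 5)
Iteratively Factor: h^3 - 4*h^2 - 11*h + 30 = (h + 3)*(h^2 - 7*h + 10) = (h - 2)*(h + 3)*(h - 5)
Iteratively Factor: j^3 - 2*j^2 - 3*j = (j)*(j^2 - 2*j - 3) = j*(j - 3)*(j + 1)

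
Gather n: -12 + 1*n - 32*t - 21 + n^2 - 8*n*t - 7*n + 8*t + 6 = n^2 + n*(-8*t - 6) - 24*t - 27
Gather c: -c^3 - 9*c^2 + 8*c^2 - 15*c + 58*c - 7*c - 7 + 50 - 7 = -c^3 - c^2 + 36*c + 36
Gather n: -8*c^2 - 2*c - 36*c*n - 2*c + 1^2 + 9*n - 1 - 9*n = -8*c^2 - 36*c*n - 4*c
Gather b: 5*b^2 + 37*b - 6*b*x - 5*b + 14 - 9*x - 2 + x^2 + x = 5*b^2 + b*(32 - 6*x) + x^2 - 8*x + 12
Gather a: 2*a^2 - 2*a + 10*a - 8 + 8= 2*a^2 + 8*a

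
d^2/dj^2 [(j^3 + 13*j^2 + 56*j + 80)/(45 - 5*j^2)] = 2*(-65*j^3 - 591*j^2 - 1755*j - 1773)/(5*(j^6 - 27*j^4 + 243*j^2 - 729))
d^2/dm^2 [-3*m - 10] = 0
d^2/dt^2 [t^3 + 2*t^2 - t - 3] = 6*t + 4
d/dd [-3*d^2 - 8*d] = -6*d - 8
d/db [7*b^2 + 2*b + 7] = 14*b + 2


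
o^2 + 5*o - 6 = (o - 1)*(o + 6)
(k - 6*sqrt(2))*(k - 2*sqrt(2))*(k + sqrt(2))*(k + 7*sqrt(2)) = k^4 - 90*k^2 + 80*sqrt(2)*k + 336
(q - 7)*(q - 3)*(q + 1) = q^3 - 9*q^2 + 11*q + 21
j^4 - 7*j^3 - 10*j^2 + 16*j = j*(j - 8)*(j - 1)*(j + 2)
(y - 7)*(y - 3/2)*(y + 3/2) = y^3 - 7*y^2 - 9*y/4 + 63/4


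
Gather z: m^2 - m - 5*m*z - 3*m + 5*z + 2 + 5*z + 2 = m^2 - 4*m + z*(10 - 5*m) + 4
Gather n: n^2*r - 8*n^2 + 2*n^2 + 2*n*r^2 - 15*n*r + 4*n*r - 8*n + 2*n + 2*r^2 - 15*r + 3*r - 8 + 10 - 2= n^2*(r - 6) + n*(2*r^2 - 11*r - 6) + 2*r^2 - 12*r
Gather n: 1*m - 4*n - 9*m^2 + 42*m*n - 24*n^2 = -9*m^2 + m - 24*n^2 + n*(42*m - 4)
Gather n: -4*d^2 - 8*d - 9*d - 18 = -4*d^2 - 17*d - 18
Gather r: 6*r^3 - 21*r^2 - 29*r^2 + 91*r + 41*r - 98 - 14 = 6*r^3 - 50*r^2 + 132*r - 112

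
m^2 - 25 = (m - 5)*(m + 5)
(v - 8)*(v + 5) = v^2 - 3*v - 40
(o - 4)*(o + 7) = o^2 + 3*o - 28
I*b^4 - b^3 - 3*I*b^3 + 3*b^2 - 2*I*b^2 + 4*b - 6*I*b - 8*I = (b - 4)*(b + 1)*(b + 2*I)*(I*b + 1)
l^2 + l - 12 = (l - 3)*(l + 4)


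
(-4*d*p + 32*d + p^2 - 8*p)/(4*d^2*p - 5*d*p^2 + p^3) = (p - 8)/(p*(-d + p))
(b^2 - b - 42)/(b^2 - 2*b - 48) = (b - 7)/(b - 8)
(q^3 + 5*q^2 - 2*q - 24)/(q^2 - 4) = (q^2 + 7*q + 12)/(q + 2)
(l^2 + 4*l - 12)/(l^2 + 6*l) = (l - 2)/l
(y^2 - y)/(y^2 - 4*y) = (y - 1)/(y - 4)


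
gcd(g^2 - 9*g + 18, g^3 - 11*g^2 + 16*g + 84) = g - 6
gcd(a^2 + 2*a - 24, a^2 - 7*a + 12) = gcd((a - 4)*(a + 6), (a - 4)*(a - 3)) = a - 4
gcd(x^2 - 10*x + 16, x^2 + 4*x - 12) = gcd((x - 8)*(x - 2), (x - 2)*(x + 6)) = x - 2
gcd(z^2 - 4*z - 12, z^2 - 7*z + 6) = z - 6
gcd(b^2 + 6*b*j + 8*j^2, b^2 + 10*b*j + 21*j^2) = 1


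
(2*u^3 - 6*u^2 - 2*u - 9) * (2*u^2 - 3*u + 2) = 4*u^5 - 18*u^4 + 18*u^3 - 24*u^2 + 23*u - 18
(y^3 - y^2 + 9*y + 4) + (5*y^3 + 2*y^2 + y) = 6*y^3 + y^2 + 10*y + 4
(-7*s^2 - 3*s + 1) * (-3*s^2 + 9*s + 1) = 21*s^4 - 54*s^3 - 37*s^2 + 6*s + 1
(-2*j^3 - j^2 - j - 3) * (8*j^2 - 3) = -16*j^5 - 8*j^4 - 2*j^3 - 21*j^2 + 3*j + 9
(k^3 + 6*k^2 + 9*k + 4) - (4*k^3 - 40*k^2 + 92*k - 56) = -3*k^3 + 46*k^2 - 83*k + 60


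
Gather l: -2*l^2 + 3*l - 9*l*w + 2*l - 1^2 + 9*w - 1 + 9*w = -2*l^2 + l*(5 - 9*w) + 18*w - 2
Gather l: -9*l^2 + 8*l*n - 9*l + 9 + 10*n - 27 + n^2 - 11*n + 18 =-9*l^2 + l*(8*n - 9) + n^2 - n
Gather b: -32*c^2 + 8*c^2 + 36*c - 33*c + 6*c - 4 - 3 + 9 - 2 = -24*c^2 + 9*c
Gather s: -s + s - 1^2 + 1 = 0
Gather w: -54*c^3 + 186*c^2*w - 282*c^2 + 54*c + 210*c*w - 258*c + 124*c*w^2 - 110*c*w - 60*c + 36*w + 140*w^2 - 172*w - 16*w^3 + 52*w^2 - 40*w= -54*c^3 - 282*c^2 - 264*c - 16*w^3 + w^2*(124*c + 192) + w*(186*c^2 + 100*c - 176)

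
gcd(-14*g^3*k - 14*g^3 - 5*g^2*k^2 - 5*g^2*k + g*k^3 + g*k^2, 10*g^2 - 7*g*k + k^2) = 1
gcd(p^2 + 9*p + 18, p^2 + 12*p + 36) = p + 6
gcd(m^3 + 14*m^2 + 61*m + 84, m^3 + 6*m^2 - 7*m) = m + 7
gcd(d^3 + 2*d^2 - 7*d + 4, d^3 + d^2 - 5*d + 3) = d^2 - 2*d + 1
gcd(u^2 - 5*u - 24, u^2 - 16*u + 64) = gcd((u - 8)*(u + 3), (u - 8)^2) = u - 8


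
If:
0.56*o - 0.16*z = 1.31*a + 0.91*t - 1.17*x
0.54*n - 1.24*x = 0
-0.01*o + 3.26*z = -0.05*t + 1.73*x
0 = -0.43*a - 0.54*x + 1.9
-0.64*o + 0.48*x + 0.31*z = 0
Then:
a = 4.67467328058853 - 2.62577755226179*z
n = 4.80131889871738*z - 0.468229743517857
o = 2.05254770482302*z - 0.152929875907042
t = 7.55554365679972*z - 7.08575091702627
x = 2.09089693976402*z - 0.203906501209389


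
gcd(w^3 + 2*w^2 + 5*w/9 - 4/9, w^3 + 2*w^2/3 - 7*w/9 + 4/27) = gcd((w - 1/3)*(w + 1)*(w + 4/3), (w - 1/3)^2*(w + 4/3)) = w^2 + w - 4/9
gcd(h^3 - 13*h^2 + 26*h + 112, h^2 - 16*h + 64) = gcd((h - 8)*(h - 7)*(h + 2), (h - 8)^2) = h - 8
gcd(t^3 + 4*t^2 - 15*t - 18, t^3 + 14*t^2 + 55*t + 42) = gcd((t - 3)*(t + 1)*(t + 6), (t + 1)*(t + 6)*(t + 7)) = t^2 + 7*t + 6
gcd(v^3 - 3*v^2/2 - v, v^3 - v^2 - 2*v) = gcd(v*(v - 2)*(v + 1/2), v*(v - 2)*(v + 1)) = v^2 - 2*v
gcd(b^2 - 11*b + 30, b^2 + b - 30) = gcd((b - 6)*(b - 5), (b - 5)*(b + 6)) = b - 5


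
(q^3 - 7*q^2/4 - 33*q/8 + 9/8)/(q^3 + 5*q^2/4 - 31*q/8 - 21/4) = (4*q^2 - 13*q + 3)/(4*q^2 - q - 14)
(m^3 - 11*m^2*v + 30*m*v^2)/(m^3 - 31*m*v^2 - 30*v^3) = m*(m - 5*v)/(m^2 + 6*m*v + 5*v^2)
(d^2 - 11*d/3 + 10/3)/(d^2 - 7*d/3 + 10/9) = 3*(d - 2)/(3*d - 2)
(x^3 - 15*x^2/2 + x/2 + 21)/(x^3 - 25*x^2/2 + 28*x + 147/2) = (x - 2)/(x - 7)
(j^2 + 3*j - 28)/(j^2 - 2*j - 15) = (-j^2 - 3*j + 28)/(-j^2 + 2*j + 15)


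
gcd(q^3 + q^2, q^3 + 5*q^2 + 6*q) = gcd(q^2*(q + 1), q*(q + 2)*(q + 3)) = q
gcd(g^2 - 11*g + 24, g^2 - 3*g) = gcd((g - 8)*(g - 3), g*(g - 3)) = g - 3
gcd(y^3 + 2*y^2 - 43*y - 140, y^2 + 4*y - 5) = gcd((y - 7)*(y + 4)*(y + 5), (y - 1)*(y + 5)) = y + 5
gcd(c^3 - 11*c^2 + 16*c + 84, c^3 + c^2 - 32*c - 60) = c^2 - 4*c - 12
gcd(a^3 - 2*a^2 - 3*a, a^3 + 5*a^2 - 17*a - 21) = a^2 - 2*a - 3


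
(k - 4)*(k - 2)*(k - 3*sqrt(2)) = k^3 - 6*k^2 - 3*sqrt(2)*k^2 + 8*k + 18*sqrt(2)*k - 24*sqrt(2)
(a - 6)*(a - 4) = a^2 - 10*a + 24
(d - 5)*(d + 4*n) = d^2 + 4*d*n - 5*d - 20*n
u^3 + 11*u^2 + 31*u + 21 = (u + 1)*(u + 3)*(u + 7)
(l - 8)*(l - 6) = l^2 - 14*l + 48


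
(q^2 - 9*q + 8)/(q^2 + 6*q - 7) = (q - 8)/(q + 7)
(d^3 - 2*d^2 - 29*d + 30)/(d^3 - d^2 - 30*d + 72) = (d^3 - 2*d^2 - 29*d + 30)/(d^3 - d^2 - 30*d + 72)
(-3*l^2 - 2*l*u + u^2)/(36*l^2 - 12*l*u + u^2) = (-3*l^2 - 2*l*u + u^2)/(36*l^2 - 12*l*u + u^2)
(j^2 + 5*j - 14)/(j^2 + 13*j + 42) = (j - 2)/(j + 6)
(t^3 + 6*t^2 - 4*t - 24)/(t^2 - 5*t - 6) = (-t^3 - 6*t^2 + 4*t + 24)/(-t^2 + 5*t + 6)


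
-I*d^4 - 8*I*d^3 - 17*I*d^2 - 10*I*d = d*(d + 2)*(d + 5)*(-I*d - I)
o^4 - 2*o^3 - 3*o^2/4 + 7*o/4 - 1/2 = (o - 2)*(o - 1/2)^2*(o + 1)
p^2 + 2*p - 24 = (p - 4)*(p + 6)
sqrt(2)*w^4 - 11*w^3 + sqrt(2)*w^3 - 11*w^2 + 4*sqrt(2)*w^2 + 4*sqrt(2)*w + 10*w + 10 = (w + 1)*(w - 5*sqrt(2))*(w - sqrt(2))*(sqrt(2)*w + 1)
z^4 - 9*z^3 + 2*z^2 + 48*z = z*(z - 8)*(z - 3)*(z + 2)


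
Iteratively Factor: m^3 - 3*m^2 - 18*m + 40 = (m - 5)*(m^2 + 2*m - 8) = (m - 5)*(m + 4)*(m - 2)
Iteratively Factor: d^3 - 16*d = (d + 4)*(d^2 - 4*d) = d*(d + 4)*(d - 4)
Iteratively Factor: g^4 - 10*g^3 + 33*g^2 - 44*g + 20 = (g - 1)*(g^3 - 9*g^2 + 24*g - 20) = (g - 2)*(g - 1)*(g^2 - 7*g + 10) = (g - 5)*(g - 2)*(g - 1)*(g - 2)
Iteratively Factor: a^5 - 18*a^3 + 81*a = (a - 3)*(a^4 + 3*a^3 - 9*a^2 - 27*a) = (a - 3)*(a + 3)*(a^3 - 9*a) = (a - 3)^2*(a + 3)*(a^2 + 3*a) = (a - 3)^2*(a + 3)^2*(a)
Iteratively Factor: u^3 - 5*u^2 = (u)*(u^2 - 5*u) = u^2*(u - 5)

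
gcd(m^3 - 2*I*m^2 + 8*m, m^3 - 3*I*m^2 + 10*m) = m^2 + 2*I*m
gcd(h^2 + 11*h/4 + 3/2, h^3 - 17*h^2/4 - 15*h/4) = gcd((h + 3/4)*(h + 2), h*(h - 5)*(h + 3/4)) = h + 3/4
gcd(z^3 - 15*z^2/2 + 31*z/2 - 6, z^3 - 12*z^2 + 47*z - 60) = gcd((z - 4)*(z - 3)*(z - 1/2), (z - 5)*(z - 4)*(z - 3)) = z^2 - 7*z + 12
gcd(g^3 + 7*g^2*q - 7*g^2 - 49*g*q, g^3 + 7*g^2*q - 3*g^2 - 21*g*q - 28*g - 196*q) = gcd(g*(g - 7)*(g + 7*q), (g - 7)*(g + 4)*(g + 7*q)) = g^2 + 7*g*q - 7*g - 49*q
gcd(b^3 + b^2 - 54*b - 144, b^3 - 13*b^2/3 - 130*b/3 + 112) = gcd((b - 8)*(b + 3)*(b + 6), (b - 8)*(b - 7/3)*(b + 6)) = b^2 - 2*b - 48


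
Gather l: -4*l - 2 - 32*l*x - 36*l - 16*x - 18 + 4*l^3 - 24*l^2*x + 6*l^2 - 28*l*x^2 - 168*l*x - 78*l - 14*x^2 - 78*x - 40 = 4*l^3 + l^2*(6 - 24*x) + l*(-28*x^2 - 200*x - 118) - 14*x^2 - 94*x - 60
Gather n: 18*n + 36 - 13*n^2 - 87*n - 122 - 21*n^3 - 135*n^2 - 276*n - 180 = -21*n^3 - 148*n^2 - 345*n - 266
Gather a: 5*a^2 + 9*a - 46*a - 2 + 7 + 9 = 5*a^2 - 37*a + 14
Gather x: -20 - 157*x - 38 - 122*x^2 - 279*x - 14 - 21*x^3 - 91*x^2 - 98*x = -21*x^3 - 213*x^2 - 534*x - 72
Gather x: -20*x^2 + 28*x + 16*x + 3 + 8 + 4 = -20*x^2 + 44*x + 15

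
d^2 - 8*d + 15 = (d - 5)*(d - 3)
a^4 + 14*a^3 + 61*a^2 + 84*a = a*(a + 3)*(a + 4)*(a + 7)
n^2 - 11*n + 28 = (n - 7)*(n - 4)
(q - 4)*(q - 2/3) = q^2 - 14*q/3 + 8/3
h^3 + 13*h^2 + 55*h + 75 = (h + 3)*(h + 5)^2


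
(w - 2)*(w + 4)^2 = w^3 + 6*w^2 - 32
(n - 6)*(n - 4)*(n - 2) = n^3 - 12*n^2 + 44*n - 48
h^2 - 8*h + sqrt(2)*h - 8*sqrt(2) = (h - 8)*(h + sqrt(2))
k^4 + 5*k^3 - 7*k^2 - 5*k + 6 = (k - 1)^2*(k + 1)*(k + 6)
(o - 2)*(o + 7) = o^2 + 5*o - 14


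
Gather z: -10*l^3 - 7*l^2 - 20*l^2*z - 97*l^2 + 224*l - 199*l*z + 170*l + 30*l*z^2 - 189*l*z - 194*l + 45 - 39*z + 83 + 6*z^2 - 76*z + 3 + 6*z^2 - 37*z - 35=-10*l^3 - 104*l^2 + 200*l + z^2*(30*l + 12) + z*(-20*l^2 - 388*l - 152) + 96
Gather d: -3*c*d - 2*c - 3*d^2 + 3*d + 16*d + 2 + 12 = -2*c - 3*d^2 + d*(19 - 3*c) + 14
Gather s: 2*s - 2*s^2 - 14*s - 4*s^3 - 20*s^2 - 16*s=-4*s^3 - 22*s^2 - 28*s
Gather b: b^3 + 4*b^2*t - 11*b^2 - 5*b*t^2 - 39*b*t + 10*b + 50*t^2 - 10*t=b^3 + b^2*(4*t - 11) + b*(-5*t^2 - 39*t + 10) + 50*t^2 - 10*t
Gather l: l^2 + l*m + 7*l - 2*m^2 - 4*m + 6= l^2 + l*(m + 7) - 2*m^2 - 4*m + 6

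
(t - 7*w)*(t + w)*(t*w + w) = t^3*w - 6*t^2*w^2 + t^2*w - 7*t*w^3 - 6*t*w^2 - 7*w^3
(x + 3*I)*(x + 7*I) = x^2 + 10*I*x - 21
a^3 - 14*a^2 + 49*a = a*(a - 7)^2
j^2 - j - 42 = (j - 7)*(j + 6)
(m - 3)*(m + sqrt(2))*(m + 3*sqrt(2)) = m^3 - 3*m^2 + 4*sqrt(2)*m^2 - 12*sqrt(2)*m + 6*m - 18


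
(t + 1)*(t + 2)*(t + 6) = t^3 + 9*t^2 + 20*t + 12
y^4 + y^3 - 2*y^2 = y^2*(y - 1)*(y + 2)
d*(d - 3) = d^2 - 3*d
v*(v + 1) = v^2 + v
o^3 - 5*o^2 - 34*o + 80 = (o - 8)*(o - 2)*(o + 5)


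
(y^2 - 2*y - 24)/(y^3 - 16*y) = (y - 6)/(y*(y - 4))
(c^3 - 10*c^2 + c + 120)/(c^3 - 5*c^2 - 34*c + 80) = (c^2 - 2*c - 15)/(c^2 + 3*c - 10)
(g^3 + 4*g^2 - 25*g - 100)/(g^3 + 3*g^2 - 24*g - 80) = (g + 5)/(g + 4)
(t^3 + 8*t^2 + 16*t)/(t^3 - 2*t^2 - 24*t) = (t + 4)/(t - 6)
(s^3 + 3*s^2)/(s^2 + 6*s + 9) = s^2/(s + 3)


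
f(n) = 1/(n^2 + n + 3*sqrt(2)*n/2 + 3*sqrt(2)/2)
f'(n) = (-2*n - 3*sqrt(2)/2 - 1)/(n^2 + n + 3*sqrt(2)*n/2 + 3*sqrt(2)/2)^2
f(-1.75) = -3.59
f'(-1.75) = 4.88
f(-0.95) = 17.07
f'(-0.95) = -356.07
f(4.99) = 0.02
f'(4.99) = -0.00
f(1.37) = 0.12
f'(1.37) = -0.09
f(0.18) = 0.37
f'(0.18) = -0.47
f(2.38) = 0.07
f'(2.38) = -0.03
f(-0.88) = 6.71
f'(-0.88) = -61.35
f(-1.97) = -6.81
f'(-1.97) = 38.00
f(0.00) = 0.47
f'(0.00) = -0.69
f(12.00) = 0.01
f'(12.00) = 0.00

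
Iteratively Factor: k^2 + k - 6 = (k + 3)*(k - 2)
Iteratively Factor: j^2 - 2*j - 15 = (j - 5)*(j + 3)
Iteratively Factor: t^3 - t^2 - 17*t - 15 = (t - 5)*(t^2 + 4*t + 3) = (t - 5)*(t + 1)*(t + 3)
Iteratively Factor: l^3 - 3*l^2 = (l)*(l^2 - 3*l) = l^2*(l - 3)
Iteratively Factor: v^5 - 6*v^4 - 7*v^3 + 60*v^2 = (v - 4)*(v^4 - 2*v^3 - 15*v^2) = (v - 5)*(v - 4)*(v^3 + 3*v^2) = (v - 5)*(v - 4)*(v + 3)*(v^2) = v*(v - 5)*(v - 4)*(v + 3)*(v)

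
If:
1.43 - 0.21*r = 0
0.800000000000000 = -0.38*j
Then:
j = -2.11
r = 6.81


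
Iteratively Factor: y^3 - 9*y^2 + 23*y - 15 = (y - 3)*(y^2 - 6*y + 5) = (y - 5)*(y - 3)*(y - 1)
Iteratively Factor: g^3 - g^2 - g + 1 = (g - 1)*(g^2 - 1) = (g - 1)*(g + 1)*(g - 1)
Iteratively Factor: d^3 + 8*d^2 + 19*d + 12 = (d + 1)*(d^2 + 7*d + 12) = (d + 1)*(d + 3)*(d + 4)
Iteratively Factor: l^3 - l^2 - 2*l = (l + 1)*(l^2 - 2*l) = (l - 2)*(l + 1)*(l)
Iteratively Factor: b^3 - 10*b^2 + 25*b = (b - 5)*(b^2 - 5*b) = (b - 5)^2*(b)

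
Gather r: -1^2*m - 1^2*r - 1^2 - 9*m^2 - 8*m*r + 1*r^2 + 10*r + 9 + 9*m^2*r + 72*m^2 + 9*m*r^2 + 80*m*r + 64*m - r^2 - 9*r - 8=63*m^2 + 9*m*r^2 + 63*m + r*(9*m^2 + 72*m)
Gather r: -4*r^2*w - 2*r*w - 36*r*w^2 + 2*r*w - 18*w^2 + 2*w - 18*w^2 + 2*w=-4*r^2*w - 36*r*w^2 - 36*w^2 + 4*w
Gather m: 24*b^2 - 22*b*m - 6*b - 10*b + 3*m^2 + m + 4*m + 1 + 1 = 24*b^2 - 16*b + 3*m^2 + m*(5 - 22*b) + 2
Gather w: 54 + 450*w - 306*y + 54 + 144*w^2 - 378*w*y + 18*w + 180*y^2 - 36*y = 144*w^2 + w*(468 - 378*y) + 180*y^2 - 342*y + 108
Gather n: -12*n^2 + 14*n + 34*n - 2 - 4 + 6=-12*n^2 + 48*n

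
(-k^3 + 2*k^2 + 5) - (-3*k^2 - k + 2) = -k^3 + 5*k^2 + k + 3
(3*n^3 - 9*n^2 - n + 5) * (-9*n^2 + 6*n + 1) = -27*n^5 + 99*n^4 - 42*n^3 - 60*n^2 + 29*n + 5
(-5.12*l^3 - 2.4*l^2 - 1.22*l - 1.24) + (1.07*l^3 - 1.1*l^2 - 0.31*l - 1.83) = -4.05*l^3 - 3.5*l^2 - 1.53*l - 3.07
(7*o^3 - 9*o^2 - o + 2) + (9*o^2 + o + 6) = 7*o^3 + 8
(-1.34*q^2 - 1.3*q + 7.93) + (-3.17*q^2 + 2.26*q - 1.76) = -4.51*q^2 + 0.96*q + 6.17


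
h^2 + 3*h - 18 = (h - 3)*(h + 6)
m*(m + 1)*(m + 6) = m^3 + 7*m^2 + 6*m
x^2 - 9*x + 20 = (x - 5)*(x - 4)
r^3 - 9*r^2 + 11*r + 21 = (r - 7)*(r - 3)*(r + 1)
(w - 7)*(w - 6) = w^2 - 13*w + 42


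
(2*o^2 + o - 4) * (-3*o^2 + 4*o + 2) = -6*o^4 + 5*o^3 + 20*o^2 - 14*o - 8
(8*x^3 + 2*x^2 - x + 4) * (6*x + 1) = 48*x^4 + 20*x^3 - 4*x^2 + 23*x + 4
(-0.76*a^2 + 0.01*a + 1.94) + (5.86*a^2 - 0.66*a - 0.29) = 5.1*a^2 - 0.65*a + 1.65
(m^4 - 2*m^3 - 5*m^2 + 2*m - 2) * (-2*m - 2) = -2*m^5 + 2*m^4 + 14*m^3 + 6*m^2 + 4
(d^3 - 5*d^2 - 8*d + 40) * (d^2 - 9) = d^5 - 5*d^4 - 17*d^3 + 85*d^2 + 72*d - 360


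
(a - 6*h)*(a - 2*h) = a^2 - 8*a*h + 12*h^2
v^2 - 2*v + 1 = (v - 1)^2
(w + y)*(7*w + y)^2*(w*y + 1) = 49*w^4*y + 63*w^3*y^2 + 49*w^3 + 15*w^2*y^3 + 63*w^2*y + w*y^4 + 15*w*y^2 + y^3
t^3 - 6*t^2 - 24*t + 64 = (t - 8)*(t - 2)*(t + 4)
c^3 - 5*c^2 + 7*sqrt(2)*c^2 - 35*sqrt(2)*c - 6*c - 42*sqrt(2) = (c - 6)*(c + 1)*(c + 7*sqrt(2))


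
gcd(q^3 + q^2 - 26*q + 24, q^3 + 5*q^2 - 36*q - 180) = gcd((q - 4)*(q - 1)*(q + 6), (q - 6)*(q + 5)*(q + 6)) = q + 6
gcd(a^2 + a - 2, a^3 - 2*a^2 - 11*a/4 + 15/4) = a - 1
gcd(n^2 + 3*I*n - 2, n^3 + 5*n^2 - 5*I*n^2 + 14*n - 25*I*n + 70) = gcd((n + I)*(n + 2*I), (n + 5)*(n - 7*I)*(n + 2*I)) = n + 2*I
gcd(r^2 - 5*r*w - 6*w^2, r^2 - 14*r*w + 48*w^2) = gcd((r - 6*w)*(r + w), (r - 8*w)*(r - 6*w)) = r - 6*w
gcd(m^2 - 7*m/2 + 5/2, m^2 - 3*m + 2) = m - 1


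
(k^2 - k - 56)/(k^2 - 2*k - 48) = (k + 7)/(k + 6)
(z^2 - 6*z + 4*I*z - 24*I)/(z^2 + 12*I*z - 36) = (z^2 + z*(-6 + 4*I) - 24*I)/(z^2 + 12*I*z - 36)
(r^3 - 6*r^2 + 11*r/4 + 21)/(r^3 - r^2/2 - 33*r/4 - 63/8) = 2*(r - 4)/(2*r + 3)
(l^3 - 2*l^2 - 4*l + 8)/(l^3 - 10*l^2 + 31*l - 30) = (l^2 - 4)/(l^2 - 8*l + 15)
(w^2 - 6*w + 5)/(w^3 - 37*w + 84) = (w^2 - 6*w + 5)/(w^3 - 37*w + 84)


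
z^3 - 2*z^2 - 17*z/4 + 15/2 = (z - 5/2)*(z - 3/2)*(z + 2)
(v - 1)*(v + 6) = v^2 + 5*v - 6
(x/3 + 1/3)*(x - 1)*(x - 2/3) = x^3/3 - 2*x^2/9 - x/3 + 2/9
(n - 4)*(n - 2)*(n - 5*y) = n^3 - 5*n^2*y - 6*n^2 + 30*n*y + 8*n - 40*y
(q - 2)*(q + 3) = q^2 + q - 6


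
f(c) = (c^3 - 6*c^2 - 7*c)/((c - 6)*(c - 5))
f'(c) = (3*c^2 - 12*c - 7)/((c - 6)*(c - 5)) - (c^3 - 6*c^2 - 7*c)/((c - 6)*(c - 5)^2) - (c^3 - 6*c^2 - 7*c)/((c - 6)^2*(c - 5))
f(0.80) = -0.41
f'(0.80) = -0.85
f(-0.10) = 0.02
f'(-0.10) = -0.18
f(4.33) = -55.07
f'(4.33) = -117.60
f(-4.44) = -1.77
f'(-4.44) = 0.71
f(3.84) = -23.44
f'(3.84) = -34.59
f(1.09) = -0.70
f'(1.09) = -1.18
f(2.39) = -3.96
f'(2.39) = -4.59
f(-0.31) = 0.05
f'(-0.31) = -0.07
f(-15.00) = -11.00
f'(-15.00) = 0.95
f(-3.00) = -0.83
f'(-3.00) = 0.58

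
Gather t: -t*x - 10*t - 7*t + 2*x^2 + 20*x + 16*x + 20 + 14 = t*(-x - 17) + 2*x^2 + 36*x + 34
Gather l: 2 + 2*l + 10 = 2*l + 12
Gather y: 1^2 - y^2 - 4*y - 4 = -y^2 - 4*y - 3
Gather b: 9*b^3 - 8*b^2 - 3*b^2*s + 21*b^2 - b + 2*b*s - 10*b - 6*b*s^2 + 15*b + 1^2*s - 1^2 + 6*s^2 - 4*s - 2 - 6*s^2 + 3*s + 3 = 9*b^3 + b^2*(13 - 3*s) + b*(-6*s^2 + 2*s + 4)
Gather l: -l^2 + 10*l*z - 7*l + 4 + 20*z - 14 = -l^2 + l*(10*z - 7) + 20*z - 10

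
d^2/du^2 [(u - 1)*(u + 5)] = 2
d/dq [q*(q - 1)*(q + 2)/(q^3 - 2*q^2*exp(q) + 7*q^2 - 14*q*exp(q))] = ((q - 1)*(q + 2)*(2*q^2*exp(q) - 3*q^2 + 18*q*exp(q) - 14*q + 14*exp(q)) + (q*(q - 1) + q*(q + 2) + (q - 1)*(q + 2))*(q^2 - 2*q*exp(q) + 7*q - 14*exp(q)))/(q*(q^2 - 2*q*exp(q) + 7*q - 14*exp(q))^2)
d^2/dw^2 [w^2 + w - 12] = 2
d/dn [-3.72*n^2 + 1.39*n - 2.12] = 1.39 - 7.44*n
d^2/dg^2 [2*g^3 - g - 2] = 12*g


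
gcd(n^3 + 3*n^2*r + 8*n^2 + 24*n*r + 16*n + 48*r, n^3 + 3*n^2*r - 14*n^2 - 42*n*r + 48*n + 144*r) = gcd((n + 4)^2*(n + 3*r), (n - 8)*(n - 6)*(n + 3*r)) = n + 3*r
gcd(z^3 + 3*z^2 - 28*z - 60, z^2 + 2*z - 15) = 1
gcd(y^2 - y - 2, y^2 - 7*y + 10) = y - 2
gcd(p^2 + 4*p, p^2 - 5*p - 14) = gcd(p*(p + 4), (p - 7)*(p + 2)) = 1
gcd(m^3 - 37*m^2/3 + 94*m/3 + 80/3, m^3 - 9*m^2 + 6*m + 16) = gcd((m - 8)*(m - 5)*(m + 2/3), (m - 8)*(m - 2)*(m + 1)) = m - 8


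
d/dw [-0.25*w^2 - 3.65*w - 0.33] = -0.5*w - 3.65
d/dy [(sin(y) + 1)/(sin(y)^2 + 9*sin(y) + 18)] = (-2*sin(y) + cos(y)^2 + 8)*cos(y)/(sin(y)^2 + 9*sin(y) + 18)^2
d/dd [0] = 0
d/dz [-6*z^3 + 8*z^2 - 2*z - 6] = -18*z^2 + 16*z - 2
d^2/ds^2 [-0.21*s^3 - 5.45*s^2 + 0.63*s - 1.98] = -1.26*s - 10.9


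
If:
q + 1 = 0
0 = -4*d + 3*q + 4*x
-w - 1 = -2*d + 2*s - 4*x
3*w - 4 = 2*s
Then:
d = x - 3/4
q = -1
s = 9*x/4 - 23/16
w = 3*x/2 + 3/8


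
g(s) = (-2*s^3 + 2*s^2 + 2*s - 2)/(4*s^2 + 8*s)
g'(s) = (-8*s - 8)*(-2*s^3 + 2*s^2 + 2*s - 2)/(4*s^2 + 8*s)^2 + (-6*s^2 + 4*s + 2)/(4*s^2 + 8*s) = (-s^4 - 4*s^3 + s^2 + 2*s + 2)/(2*s^2*(s^2 + 4*s + 4))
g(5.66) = -1.67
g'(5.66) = -0.45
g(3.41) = -0.69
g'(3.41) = -0.40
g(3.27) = -0.64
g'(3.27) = -0.40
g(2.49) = -0.35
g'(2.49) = -0.35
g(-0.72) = 0.45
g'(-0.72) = 1.36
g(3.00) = -0.53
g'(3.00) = -0.38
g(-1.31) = -0.92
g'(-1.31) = 4.37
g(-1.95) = -42.40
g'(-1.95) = 899.57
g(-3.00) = 5.33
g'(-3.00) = 1.78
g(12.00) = -4.68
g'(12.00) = -0.49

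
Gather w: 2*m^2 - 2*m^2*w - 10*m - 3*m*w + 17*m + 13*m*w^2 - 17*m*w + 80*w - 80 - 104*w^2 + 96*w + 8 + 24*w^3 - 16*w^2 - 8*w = 2*m^2 + 7*m + 24*w^3 + w^2*(13*m - 120) + w*(-2*m^2 - 20*m + 168) - 72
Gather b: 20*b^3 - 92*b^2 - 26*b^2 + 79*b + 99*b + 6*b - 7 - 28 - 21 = 20*b^3 - 118*b^2 + 184*b - 56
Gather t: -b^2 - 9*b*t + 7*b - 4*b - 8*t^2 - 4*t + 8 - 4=-b^2 + 3*b - 8*t^2 + t*(-9*b - 4) + 4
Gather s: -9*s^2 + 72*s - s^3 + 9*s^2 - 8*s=-s^3 + 64*s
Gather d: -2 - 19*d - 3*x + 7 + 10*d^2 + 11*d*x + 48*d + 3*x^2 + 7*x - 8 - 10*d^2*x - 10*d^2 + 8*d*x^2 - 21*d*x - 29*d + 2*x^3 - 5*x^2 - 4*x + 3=-10*d^2*x + d*(8*x^2 - 10*x) + 2*x^3 - 2*x^2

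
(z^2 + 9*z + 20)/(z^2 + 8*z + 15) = (z + 4)/(z + 3)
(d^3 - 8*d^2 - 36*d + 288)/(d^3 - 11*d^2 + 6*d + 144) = (d + 6)/(d + 3)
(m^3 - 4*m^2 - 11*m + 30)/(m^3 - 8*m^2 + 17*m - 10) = (m + 3)/(m - 1)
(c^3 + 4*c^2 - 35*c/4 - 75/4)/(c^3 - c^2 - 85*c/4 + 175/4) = (2*c + 3)/(2*c - 7)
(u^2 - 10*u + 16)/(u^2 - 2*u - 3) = (-u^2 + 10*u - 16)/(-u^2 + 2*u + 3)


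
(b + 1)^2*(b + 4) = b^3 + 6*b^2 + 9*b + 4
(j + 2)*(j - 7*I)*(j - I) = j^3 + 2*j^2 - 8*I*j^2 - 7*j - 16*I*j - 14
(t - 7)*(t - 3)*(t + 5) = t^3 - 5*t^2 - 29*t + 105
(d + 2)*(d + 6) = d^2 + 8*d + 12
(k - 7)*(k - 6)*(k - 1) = k^3 - 14*k^2 + 55*k - 42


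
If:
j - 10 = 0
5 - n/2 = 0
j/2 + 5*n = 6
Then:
No Solution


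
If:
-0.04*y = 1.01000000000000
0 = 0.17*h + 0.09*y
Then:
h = 13.37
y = -25.25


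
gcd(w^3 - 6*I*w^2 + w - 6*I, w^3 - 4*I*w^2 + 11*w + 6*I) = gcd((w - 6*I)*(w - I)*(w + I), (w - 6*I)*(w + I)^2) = w^2 - 5*I*w + 6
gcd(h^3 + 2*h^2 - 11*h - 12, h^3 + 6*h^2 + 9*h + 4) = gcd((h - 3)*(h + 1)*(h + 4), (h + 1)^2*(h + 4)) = h^2 + 5*h + 4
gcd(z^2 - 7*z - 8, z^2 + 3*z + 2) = z + 1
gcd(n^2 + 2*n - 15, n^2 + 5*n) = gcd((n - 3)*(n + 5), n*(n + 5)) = n + 5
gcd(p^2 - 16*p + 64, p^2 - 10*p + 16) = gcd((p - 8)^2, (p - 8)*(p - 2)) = p - 8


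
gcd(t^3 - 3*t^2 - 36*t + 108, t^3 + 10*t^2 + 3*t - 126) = t^2 + 3*t - 18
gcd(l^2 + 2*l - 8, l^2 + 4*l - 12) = l - 2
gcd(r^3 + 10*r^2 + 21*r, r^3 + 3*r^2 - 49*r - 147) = r^2 + 10*r + 21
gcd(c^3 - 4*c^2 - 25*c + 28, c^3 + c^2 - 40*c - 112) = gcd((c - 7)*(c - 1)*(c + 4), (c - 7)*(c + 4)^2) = c^2 - 3*c - 28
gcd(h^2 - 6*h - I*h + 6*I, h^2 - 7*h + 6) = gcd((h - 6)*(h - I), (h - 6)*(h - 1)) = h - 6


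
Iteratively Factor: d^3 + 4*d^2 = (d)*(d^2 + 4*d) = d*(d + 4)*(d)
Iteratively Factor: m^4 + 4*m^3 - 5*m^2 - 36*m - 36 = (m + 2)*(m^3 + 2*m^2 - 9*m - 18) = (m + 2)^2*(m^2 - 9) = (m + 2)^2*(m + 3)*(m - 3)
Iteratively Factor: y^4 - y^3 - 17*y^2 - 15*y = (y + 1)*(y^3 - 2*y^2 - 15*y) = (y - 5)*(y + 1)*(y^2 + 3*y) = y*(y - 5)*(y + 1)*(y + 3)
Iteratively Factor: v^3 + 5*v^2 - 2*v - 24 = (v + 4)*(v^2 + v - 6) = (v - 2)*(v + 4)*(v + 3)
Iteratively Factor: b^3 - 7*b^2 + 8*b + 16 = (b + 1)*(b^2 - 8*b + 16) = (b - 4)*(b + 1)*(b - 4)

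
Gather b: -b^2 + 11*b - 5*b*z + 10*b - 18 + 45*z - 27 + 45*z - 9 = -b^2 + b*(21 - 5*z) + 90*z - 54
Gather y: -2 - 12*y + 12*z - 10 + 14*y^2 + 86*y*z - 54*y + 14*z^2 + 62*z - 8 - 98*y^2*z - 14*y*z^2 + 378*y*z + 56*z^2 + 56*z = y^2*(14 - 98*z) + y*(-14*z^2 + 464*z - 66) + 70*z^2 + 130*z - 20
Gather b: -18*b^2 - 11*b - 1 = -18*b^2 - 11*b - 1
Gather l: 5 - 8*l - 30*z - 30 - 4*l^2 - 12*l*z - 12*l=-4*l^2 + l*(-12*z - 20) - 30*z - 25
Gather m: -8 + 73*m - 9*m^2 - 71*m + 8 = -9*m^2 + 2*m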